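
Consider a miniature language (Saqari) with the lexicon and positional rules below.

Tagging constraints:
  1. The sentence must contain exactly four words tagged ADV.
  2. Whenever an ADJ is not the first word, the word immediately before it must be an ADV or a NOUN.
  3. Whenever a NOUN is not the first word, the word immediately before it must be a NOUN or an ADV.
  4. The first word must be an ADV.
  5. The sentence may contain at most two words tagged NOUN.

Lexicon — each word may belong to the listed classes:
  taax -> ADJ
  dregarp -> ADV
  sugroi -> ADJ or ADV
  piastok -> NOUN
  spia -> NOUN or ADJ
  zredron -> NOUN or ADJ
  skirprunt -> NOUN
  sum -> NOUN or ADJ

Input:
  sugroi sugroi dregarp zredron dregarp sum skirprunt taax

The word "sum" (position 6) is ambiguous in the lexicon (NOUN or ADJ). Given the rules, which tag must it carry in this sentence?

NOUN

Candidates per position — 1:sugroi {ADJ,ADV}; 2:sugroi {ADJ,ADV}; 3:dregarp {ADV}; 4:zredron {NOUN,ADJ}; 5:dregarp {ADV}; 6:sum {NOUN,ADJ}; 7:skirprunt {NOUN}; 8:taax {ADJ}.
Word 1 cannot be ADJ — rule 1 would then fail for every completion. It is ADV.
Word 2 cannot be ADJ — rule 1 would then fail for every completion. It is ADV.
Word 6 cannot be ADJ — rule 3 would then fail for every completion. It is NOUN.
Word 4 cannot be NOUN — rule 5 would then fail for every completion. It is ADJ.
So the tagging must be: ADV ADV ADV ADJ ADV NOUN NOUN ADJ.
Checking: rule 1 ok; rule 2 ok; rule 3 ok; rule 4 ok; rule 5 ok.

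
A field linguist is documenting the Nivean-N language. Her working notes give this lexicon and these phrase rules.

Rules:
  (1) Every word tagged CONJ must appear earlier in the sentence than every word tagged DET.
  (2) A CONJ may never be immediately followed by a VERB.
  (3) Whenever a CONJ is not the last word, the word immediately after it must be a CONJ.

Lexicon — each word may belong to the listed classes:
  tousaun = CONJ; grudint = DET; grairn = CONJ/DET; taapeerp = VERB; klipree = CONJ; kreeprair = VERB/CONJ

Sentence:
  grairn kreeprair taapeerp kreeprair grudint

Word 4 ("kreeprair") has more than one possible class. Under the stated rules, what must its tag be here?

VERB

Candidates per position — 1:grairn {CONJ,DET}; 2:kreeprair {VERB,CONJ}; 3:taapeerp {VERB}; 4:kreeprair {VERB,CONJ}; 5:grudint {DET}.
At position 1, choosing CONJ makes rule 2 impossible to satisfy; hence DET.
At position 2, choosing CONJ makes rule 1 impossible to satisfy; hence VERB.
At position 4, choosing CONJ makes rule 1 impossible to satisfy; hence VERB.
So the tagging must be: DET VERB VERB VERB DET.
Rule-by-rule: rule 1 ok; rule 2 ok; rule 3 ok.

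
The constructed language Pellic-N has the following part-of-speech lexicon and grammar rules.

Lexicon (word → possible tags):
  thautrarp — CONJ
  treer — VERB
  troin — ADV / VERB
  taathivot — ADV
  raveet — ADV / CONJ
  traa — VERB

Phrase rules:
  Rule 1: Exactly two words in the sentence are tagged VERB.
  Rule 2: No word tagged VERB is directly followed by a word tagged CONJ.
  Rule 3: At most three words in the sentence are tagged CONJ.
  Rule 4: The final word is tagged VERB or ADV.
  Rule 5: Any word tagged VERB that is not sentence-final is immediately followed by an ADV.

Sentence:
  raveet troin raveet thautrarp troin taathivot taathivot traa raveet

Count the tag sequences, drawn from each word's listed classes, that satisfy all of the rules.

6

Candidates per position — 1:raveet {ADV,CONJ}; 2:troin {ADV,VERB}; 3:raveet {ADV,CONJ}; 4:thautrarp {CONJ}; 5:troin {ADV,VERB}; 6:taathivot {ADV}; 7:taathivot {ADV}; 8:traa {VERB}; 9:raveet {ADV,CONJ}.
There are 32 candidate sequences in total.
Checking each against the rules leaves 6 sequences.
Count = 6.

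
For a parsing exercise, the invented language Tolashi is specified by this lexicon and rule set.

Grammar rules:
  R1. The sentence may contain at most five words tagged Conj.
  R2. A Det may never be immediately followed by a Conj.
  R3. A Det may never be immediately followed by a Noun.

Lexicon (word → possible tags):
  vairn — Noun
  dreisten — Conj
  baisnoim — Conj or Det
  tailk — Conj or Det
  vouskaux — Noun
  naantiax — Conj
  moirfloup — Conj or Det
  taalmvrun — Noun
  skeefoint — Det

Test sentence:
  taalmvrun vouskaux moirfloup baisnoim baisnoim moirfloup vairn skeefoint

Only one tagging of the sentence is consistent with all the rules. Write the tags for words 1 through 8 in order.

Candidates per position — 1:taalmvrun {Noun}; 2:vouskaux {Noun}; 3:moirfloup {Conj,Det}; 4:baisnoim {Conj,Det}; 5:baisnoim {Conj,Det}; 6:moirfloup {Conj,Det}; 7:vairn {Noun}; 8:skeefoint {Det}.
Position 6: tagging it Det would leave rule 3 unsatisfiable, so it must be Conj.
Position 3: tagging it Det would leave rule 2 unsatisfiable, so it must be Conj.
Position 4: tagging it Det would leave rule 2 unsatisfiable, so it must be Conj.
Position 5: tagging it Det would leave rule 2 unsatisfiable, so it must be Conj.
The only consistent sequence is: Noun Noun Conj Conj Conj Conj Noun Det.
Checking: rule 1 satisfied; rule 2 satisfied; rule 3 satisfied.

Noun Noun Conj Conj Conj Conj Noun Det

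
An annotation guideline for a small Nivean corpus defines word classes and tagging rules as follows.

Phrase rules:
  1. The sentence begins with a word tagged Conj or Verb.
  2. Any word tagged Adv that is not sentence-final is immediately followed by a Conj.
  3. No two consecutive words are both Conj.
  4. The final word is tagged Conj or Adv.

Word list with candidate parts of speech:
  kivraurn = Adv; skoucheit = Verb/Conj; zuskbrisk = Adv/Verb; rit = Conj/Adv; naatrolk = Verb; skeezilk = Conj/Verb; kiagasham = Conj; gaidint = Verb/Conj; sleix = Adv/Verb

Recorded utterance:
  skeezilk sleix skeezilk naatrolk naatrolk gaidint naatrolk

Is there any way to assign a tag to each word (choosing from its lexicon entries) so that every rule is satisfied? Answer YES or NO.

Candidates per position — 1:skeezilk {Conj,Verb}; 2:sleix {Adv,Verb}; 3:skeezilk {Conj,Verb}; 4:naatrolk {Verb}; 5:naatrolk {Verb}; 6:gaidint {Verb,Conj}; 7:naatrolk {Verb}.
Rule 4 cannot be satisfied by any choice of tags from the lexicon.
So there is no consistent tagging.

NO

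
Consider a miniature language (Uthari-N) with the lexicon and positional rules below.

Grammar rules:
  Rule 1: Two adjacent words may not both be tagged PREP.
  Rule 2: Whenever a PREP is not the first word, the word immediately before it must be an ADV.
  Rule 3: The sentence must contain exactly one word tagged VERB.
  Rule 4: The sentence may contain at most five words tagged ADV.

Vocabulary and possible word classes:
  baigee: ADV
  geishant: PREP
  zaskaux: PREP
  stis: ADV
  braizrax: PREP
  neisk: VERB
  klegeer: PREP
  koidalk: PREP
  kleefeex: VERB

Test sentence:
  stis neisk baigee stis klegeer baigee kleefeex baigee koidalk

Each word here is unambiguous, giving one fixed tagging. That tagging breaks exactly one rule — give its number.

Fixed tagging: ADV VERB ADV ADV PREP ADV VERB ADV PREP.
Applying the rules: R1 ok, R2 ok, R3 fails, R4 ok.
Only rule 3 fails.

3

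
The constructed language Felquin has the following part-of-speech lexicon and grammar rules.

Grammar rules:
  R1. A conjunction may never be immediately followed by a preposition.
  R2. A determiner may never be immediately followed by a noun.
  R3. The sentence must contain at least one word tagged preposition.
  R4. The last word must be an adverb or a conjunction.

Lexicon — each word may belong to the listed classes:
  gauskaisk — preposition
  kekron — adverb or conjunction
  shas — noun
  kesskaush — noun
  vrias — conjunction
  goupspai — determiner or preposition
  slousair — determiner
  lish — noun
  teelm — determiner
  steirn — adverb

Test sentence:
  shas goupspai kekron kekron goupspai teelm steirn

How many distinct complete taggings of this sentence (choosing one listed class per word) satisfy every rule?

8

Candidates per position — 1:shas {noun}; 2:goupspai {determiner,preposition}; 3:kekron {adverb,conjunction}; 4:kekron {adverb,conjunction}; 5:goupspai {determiner,preposition}; 6:teelm {determiner}; 7:steirn {adverb}.
There are 16 candidate sequences in total.
Checking each against the rules leaves 8 sequences.
Count = 8.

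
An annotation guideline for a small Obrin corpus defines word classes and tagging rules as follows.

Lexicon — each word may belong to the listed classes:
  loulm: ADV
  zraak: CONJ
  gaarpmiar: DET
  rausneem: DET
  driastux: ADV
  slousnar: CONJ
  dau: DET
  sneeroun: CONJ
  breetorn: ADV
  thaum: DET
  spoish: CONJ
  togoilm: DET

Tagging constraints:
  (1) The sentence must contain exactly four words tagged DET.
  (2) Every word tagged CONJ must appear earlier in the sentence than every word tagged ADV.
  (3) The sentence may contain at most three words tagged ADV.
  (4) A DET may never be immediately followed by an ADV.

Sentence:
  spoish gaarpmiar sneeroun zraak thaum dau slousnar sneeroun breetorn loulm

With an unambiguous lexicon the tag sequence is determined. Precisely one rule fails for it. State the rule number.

1

Fixed tagging: CONJ DET CONJ CONJ DET DET CONJ CONJ ADV ADV.
Rule check: R1 violated, R2 holds, R3 holds, R4 holds.
Only rule 1 fails.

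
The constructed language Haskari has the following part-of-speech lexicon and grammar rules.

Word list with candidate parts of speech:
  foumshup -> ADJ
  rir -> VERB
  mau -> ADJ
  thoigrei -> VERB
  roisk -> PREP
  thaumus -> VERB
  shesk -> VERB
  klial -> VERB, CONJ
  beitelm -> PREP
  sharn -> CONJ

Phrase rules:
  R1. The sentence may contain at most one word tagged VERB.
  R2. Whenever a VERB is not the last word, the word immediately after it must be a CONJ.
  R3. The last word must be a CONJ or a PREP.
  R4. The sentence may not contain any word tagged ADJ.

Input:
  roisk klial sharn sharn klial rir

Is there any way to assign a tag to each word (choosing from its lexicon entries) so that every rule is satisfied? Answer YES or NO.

Candidates per position — 1:roisk {PREP}; 2:klial {VERB,CONJ}; 3:sharn {CONJ}; 4:sharn {CONJ}; 5:klial {VERB,CONJ}; 6:rir {VERB}.
Rule 3 cannot be satisfied by any choice of tags from the lexicon.
So there is no consistent tagging.

NO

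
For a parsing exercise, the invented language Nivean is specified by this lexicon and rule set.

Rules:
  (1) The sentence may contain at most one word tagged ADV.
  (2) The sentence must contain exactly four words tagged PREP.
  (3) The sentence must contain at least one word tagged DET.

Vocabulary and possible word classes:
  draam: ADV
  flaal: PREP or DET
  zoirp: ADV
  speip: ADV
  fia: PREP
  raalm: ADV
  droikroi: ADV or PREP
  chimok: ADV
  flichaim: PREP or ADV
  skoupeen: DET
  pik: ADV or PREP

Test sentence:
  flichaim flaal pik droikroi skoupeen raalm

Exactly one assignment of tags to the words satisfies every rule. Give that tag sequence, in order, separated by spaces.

PREP PREP PREP PREP DET ADV

Candidates per position — 1:flichaim {PREP,ADV}; 2:flaal {PREP,DET}; 3:pik {ADV,PREP}; 4:droikroi {ADV,PREP}; 5:skoupeen {DET}; 6:raalm {ADV}.
If word 1 were ADV, no tagging could satisfy rule 1; so word 1 is PREP.
If word 2 were DET, no tagging could satisfy rule 2; so word 2 is PREP.
If word 3 were ADV, no tagging could satisfy rule 1; so word 3 is PREP.
If word 4 were ADV, no tagging could satisfy rule 1; so word 4 is PREP.
That leaves exactly one tagging: PREP PREP PREP PREP DET ADV.
Verifying each rule — rule 1 ok; rule 2 ok; rule 3 ok.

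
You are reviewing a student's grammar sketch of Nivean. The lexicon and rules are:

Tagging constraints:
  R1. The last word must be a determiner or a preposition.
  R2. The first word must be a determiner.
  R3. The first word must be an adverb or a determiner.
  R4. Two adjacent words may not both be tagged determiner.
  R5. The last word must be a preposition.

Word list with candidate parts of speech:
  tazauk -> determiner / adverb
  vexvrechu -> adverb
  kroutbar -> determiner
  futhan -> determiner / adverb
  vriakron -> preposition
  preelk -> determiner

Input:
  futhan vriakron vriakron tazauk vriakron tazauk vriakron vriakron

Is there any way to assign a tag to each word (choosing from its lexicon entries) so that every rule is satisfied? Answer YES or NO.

Candidates per position — 1:futhan {determiner,adverb}; 2:vriakron {preposition}; 3:vriakron {preposition}; 4:tazauk {determiner,adverb}; 5:vriakron {preposition}; 6:tazauk {determiner,adverb}; 7:vriakron {preposition}; 8:vriakron {preposition}.
One satisfying assignment: determiner preposition preposition adverb preposition adverb preposition preposition.
Rule-by-rule: rule 1 ok; rule 2 ok; rule 3 ok; rule 4 ok; rule 5 ok.

YES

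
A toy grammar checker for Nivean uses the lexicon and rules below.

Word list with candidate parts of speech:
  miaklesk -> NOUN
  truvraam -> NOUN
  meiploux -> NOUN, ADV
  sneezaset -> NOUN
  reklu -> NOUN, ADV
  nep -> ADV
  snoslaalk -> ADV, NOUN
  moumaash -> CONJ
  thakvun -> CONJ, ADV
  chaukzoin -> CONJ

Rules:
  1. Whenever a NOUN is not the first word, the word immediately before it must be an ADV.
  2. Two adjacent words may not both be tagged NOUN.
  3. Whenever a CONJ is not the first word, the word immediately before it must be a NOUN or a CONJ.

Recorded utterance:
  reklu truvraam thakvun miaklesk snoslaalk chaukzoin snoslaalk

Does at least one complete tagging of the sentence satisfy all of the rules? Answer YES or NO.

Candidates per position — 1:reklu {NOUN,ADV}; 2:truvraam {NOUN}; 3:thakvun {CONJ,ADV}; 4:miaklesk {NOUN}; 5:snoslaalk {ADV,NOUN}; 6:chaukzoin {CONJ}; 7:snoslaalk {ADV,NOUN}.
Every candidate sequence violates at least one rule; no consistent tagging exists.

NO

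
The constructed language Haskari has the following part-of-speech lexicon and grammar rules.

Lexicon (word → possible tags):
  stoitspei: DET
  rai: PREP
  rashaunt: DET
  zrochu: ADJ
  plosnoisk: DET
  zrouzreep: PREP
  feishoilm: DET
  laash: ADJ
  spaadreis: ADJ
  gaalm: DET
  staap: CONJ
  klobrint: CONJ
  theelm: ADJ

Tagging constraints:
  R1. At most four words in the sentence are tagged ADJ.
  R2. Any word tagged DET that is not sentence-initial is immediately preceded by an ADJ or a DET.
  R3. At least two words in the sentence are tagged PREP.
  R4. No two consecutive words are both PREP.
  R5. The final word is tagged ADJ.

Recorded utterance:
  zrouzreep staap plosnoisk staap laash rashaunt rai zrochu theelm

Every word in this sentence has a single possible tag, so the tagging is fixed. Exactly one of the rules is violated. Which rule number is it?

2

Fixed tagging: PREP CONJ DET CONJ ADJ DET PREP ADJ ADJ.
Rule check: R1 ✓, R2 ✗, R3 ✓, R4 ✓, R5 ✓.
Only rule 2 fails.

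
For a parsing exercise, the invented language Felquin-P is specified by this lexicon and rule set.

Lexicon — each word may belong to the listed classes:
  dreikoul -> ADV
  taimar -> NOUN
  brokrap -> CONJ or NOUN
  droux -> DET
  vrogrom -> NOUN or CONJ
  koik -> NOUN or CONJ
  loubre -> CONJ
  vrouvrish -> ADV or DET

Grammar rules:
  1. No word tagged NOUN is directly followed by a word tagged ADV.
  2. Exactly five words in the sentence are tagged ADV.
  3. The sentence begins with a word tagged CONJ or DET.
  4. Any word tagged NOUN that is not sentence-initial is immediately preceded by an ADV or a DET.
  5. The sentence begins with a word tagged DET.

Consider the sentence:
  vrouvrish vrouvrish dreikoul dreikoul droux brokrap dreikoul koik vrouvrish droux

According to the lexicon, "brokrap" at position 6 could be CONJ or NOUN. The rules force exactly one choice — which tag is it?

CONJ

Candidates per position — 1:vrouvrish {ADV,DET}; 2:vrouvrish {ADV,DET}; 3:dreikoul {ADV}; 4:dreikoul {ADV}; 5:droux {DET}; 6:brokrap {CONJ,NOUN}; 7:dreikoul {ADV}; 8:koik {NOUN,CONJ}; 9:vrouvrish {ADV,DET}; 10:droux {DET}.
If word 1 were ADV, no tagging could satisfy rule 3; so word 1 is DET.
If word 2 were DET, no tagging could satisfy rule 2; so word 2 is ADV.
If word 6 were NOUN, no tagging could satisfy rule 1; so word 6 is CONJ.
If word 9 were DET, no tagging could satisfy rule 2; so word 9 is ADV.
If word 8 were NOUN, no tagging could satisfy rule 1; so word 8 is CONJ.
The only consistent sequence is: DET ADV ADV ADV DET CONJ ADV CONJ ADV DET.
Check: rule 1 ok; rule 2 ok; rule 3 ok; rule 4 ok; rule 5 ok.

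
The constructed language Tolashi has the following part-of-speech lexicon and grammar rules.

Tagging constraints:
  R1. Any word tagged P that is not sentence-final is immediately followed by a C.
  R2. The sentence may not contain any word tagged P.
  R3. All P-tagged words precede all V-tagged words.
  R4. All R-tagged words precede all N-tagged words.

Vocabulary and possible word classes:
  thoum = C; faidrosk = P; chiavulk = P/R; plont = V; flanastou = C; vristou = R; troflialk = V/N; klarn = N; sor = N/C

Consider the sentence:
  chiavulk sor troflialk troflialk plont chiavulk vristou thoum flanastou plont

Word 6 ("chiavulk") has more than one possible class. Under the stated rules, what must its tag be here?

R

Candidates per position — 1:chiavulk {P,R}; 2:sor {N,C}; 3:troflialk {V,N}; 4:troflialk {V,N}; 5:plont {V}; 6:chiavulk {P,R}; 7:vristou {R}; 8:thoum {C}; 9:flanastou {C}; 10:plont {V}.
At position 1, choosing P makes rule 2 impossible to satisfy; hence R.
At position 2, choosing N makes rule 4 impossible to satisfy; hence C.
At position 3, choosing N makes rule 4 impossible to satisfy; hence V.
At position 4, choosing N makes rule 4 impossible to satisfy; hence V.
At position 6, choosing P makes rule 1 impossible to satisfy; hence R.
So the tagging must be: R C V V V R R C C V.
Check: rule 1 holds; rule 2 holds; rule 3 holds; rule 4 holds.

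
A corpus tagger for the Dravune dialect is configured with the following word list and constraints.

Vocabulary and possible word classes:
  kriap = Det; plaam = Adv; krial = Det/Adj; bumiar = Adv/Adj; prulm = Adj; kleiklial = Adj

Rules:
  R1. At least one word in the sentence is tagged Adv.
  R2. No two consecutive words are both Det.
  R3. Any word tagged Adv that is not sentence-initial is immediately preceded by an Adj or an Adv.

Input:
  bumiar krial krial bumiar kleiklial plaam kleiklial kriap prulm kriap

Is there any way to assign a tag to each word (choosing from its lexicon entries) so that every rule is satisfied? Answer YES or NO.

YES

Candidates per position — 1:bumiar {Adv,Adj}; 2:krial {Det,Adj}; 3:krial {Det,Adj}; 4:bumiar {Adv,Adj}; 5:kleiklial {Adj}; 6:plaam {Adv}; 7:kleiklial {Adj}; 8:kriap {Det}; 9:prulm {Adj}; 10:kriap {Det}.
One satisfying assignment: Adj Det Adj Adj Adj Adv Adj Det Adj Det.
Check: rule 1 satisfied; rule 2 satisfied; rule 3 satisfied.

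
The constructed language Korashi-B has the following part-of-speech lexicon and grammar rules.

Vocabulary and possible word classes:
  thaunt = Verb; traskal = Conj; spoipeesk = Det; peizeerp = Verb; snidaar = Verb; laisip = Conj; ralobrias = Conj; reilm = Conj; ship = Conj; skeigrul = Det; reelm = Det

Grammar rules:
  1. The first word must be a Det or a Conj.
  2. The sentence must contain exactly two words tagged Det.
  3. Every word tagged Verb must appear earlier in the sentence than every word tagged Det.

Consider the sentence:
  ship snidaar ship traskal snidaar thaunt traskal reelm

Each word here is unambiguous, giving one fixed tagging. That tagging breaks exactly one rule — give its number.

Fixed tagging: Conj Verb Conj Conj Verb Verb Conj Det.
Applying the rules: R1 holds, R2 violated, R3 holds.
Only rule 2 fails.

2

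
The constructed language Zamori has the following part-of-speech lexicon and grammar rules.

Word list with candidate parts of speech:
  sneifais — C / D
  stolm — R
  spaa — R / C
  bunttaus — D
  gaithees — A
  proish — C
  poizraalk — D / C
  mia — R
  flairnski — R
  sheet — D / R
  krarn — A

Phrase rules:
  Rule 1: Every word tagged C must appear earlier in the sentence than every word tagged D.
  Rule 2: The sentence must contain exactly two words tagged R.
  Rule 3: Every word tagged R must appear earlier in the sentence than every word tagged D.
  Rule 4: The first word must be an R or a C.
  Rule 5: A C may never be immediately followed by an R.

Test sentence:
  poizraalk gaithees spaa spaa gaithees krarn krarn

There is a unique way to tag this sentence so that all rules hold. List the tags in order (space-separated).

C A R R A A A

Candidates per position — 1:poizraalk {D,C}; 2:gaithees {A}; 3:spaa {R,C}; 4:spaa {R,C}; 5:gaithees {A}; 6:krarn {A}; 7:krarn {A}.
If word 1 were D, no tagging could satisfy rule 4; so word 1 is C.
If word 3 were C, no tagging could satisfy rule 2; so word 3 is R.
If word 4 were C, no tagging could satisfy rule 2; so word 4 is R.
So the tagging must be: C A R R A A A.
Checking: rule 1 ok; rule 2 ok; rule 3 ok; rule 4 ok; rule 5 ok.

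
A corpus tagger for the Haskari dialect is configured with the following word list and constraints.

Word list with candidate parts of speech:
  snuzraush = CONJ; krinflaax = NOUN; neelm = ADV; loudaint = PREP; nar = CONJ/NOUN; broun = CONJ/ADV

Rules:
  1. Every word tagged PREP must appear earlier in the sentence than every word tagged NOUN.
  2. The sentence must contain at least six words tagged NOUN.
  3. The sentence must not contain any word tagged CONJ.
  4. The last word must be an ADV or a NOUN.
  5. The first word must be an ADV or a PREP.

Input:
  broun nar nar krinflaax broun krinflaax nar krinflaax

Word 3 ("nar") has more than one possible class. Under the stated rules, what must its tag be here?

Candidates per position — 1:broun {CONJ,ADV}; 2:nar {CONJ,NOUN}; 3:nar {CONJ,NOUN}; 4:krinflaax {NOUN}; 5:broun {CONJ,ADV}; 6:krinflaax {NOUN}; 7:nar {CONJ,NOUN}; 8:krinflaax {NOUN}.
Word 1 cannot be CONJ — rule 3 would then fail for every completion. It is ADV.
Word 2 cannot be CONJ — rule 2 would then fail for every completion. It is NOUN.
Word 3 cannot be CONJ — rule 2 would then fail for every completion. It is NOUN.
Word 5 cannot be CONJ — rule 3 would then fail for every completion. It is ADV.
Word 7 cannot be CONJ — rule 2 would then fail for every completion. It is NOUN.
The unique satisfying tagging is: ADV NOUN NOUN NOUN ADV NOUN NOUN NOUN.
Checking: rule 1 ok; rule 2 ok; rule 3 ok; rule 4 ok; rule 5 ok.

NOUN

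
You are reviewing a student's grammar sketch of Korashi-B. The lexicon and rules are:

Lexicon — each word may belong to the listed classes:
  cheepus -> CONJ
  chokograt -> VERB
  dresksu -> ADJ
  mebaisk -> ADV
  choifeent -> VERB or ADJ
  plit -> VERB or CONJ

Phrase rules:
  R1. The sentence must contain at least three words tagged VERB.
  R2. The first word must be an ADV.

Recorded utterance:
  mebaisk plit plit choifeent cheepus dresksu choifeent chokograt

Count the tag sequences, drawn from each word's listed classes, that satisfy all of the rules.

Candidates per position — 1:mebaisk {ADV}; 2:plit {VERB,CONJ}; 3:plit {VERB,CONJ}; 4:choifeent {VERB,ADJ}; 5:cheepus {CONJ}; 6:dresksu {ADJ}; 7:choifeent {VERB,ADJ}; 8:chokograt {VERB}.
There are 16 candidate sequences in total.
Checking each against the rules leaves 11 sequences.
Count = 11.

11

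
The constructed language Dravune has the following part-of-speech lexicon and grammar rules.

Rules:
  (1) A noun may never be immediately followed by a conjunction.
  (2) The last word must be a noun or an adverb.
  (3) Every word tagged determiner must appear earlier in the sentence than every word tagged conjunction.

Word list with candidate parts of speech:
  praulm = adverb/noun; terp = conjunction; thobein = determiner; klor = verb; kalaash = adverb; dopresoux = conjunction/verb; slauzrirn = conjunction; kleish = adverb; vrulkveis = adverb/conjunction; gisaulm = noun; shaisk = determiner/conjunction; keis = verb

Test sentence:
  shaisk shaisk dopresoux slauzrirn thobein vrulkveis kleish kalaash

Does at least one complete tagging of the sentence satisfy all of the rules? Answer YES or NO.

NO

Candidates per position — 1:shaisk {determiner,conjunction}; 2:shaisk {determiner,conjunction}; 3:dopresoux {conjunction,verb}; 4:slauzrirn {conjunction}; 5:thobein {determiner}; 6:vrulkveis {adverb,conjunction}; 7:kleish {adverb}; 8:kalaash {adverb}.
Rule 3 cannot be satisfied by any choice of tags from the lexicon.
So there is no consistent tagging.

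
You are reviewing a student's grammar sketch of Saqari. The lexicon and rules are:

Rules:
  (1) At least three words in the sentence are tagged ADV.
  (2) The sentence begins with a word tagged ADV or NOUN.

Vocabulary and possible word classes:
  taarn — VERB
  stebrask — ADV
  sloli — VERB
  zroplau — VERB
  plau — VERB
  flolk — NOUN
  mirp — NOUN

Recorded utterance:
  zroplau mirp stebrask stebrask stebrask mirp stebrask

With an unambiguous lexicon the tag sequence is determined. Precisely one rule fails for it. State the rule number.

2

Fixed tagging: VERB NOUN ADV ADV ADV NOUN ADV.
Checking each rule: R1 pass, R2 fail.
Only rule 2 fails.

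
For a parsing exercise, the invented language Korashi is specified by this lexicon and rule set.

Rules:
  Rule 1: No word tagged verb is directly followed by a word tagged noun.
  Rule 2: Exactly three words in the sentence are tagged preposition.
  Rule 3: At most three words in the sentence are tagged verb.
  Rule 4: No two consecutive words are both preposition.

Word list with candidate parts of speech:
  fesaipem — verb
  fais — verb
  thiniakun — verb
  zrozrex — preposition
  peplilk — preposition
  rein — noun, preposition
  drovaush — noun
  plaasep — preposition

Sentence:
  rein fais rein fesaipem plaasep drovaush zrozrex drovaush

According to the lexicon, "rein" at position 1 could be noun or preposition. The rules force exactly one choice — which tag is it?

noun

Candidates per position — 1:rein {noun,preposition}; 2:fais {verb}; 3:rein {noun,preposition}; 4:fesaipem {verb}; 5:plaasep {preposition}; 6:drovaush {noun}; 7:zrozrex {preposition}; 8:drovaush {noun}.
At position 3, choosing noun makes rule 1 impossible to satisfy; hence preposition.
At position 1, choosing preposition makes rule 2 impossible to satisfy; hence noun.
That leaves exactly one tagging: noun verb preposition verb preposition noun preposition noun.
Rule-by-rule: rule 1 ok; rule 2 ok; rule 3 ok; rule 4 ok.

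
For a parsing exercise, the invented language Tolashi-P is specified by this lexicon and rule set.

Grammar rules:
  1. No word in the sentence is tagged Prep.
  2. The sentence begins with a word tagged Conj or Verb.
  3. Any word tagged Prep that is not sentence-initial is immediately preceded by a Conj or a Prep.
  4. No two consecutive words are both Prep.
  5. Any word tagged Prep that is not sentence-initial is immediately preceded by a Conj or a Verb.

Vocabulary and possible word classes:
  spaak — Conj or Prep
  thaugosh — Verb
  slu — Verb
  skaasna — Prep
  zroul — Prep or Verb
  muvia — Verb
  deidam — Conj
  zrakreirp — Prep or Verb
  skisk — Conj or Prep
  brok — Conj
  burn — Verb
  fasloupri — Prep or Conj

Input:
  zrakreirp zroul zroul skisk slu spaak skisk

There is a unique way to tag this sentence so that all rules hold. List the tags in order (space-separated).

Verb Verb Verb Conj Verb Conj Conj

Candidates per position — 1:zrakreirp {Prep,Verb}; 2:zroul {Prep,Verb}; 3:zroul {Prep,Verb}; 4:skisk {Conj,Prep}; 5:slu {Verb}; 6:spaak {Conj,Prep}; 7:skisk {Conj,Prep}.
Position 1: tagging it Prep would leave rule 1 unsatisfiable, so it must be Verb.
Position 2: tagging it Prep would leave rule 1 unsatisfiable, so it must be Verb.
Position 3: tagging it Prep would leave rule 1 unsatisfiable, so it must be Verb.
Position 4: tagging it Prep would leave rule 1 unsatisfiable, so it must be Conj.
Position 6: tagging it Prep would leave rule 1 unsatisfiable, so it must be Conj.
Position 7: tagging it Prep would leave rule 1 unsatisfiable, so it must be Conj.
That leaves exactly one tagging: Verb Verb Verb Conj Verb Conj Conj.
Verifying each rule — rule 1 ok; rule 2 ok; rule 3 ok; rule 4 ok; rule 5 ok.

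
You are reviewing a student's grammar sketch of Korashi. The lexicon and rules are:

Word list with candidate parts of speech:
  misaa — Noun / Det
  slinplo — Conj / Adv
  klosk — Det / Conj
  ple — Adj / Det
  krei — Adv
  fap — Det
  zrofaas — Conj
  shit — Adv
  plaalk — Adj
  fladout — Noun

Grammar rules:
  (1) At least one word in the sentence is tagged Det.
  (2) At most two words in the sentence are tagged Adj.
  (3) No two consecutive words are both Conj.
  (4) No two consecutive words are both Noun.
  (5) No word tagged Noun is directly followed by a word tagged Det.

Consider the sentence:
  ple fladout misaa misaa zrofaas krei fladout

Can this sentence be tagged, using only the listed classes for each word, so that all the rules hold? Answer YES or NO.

NO

Candidates per position — 1:ple {Adj,Det}; 2:fladout {Noun}; 3:misaa {Noun,Det}; 4:misaa {Noun,Det}; 5:zrofaas {Conj}; 6:krei {Adv}; 7:fladout {Noun}.
Every candidate sequence violates at least one rule; no consistent tagging exists.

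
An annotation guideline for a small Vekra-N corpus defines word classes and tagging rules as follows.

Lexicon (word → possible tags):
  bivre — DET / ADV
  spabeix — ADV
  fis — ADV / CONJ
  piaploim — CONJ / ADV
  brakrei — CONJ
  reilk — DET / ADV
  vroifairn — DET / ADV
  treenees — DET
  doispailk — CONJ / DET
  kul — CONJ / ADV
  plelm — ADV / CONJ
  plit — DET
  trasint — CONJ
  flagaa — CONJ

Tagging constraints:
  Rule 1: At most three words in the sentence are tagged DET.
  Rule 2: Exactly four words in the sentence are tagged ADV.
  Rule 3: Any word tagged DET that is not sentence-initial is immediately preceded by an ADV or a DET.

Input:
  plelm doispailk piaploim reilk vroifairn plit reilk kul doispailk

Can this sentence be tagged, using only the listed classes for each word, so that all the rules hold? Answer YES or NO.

YES

Candidates per position — 1:plelm {ADV,CONJ}; 2:doispailk {CONJ,DET}; 3:piaploim {CONJ,ADV}; 4:reilk {DET,ADV}; 5:vroifairn {DET,ADV}; 6:plit {DET}; 7:reilk {DET,ADV}; 8:kul {CONJ,ADV}; 9:doispailk {CONJ,DET}.
One satisfying assignment: CONJ CONJ ADV DET ADV DET ADV ADV DET.
Check: rule 1 ✓; rule 2 ✓; rule 3 ✓.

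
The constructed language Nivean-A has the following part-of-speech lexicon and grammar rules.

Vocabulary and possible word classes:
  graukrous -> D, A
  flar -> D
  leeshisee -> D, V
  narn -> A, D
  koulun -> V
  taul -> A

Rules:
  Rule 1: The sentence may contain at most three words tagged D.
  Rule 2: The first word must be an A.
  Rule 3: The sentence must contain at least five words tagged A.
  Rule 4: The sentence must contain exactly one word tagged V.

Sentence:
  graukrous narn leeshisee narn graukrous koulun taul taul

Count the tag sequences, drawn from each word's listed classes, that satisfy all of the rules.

Candidates per position — 1:graukrous {D,A}; 2:narn {A,D}; 3:leeshisee {D,V}; 4:narn {A,D}; 5:graukrous {D,A}; 6:koulun {V}; 7:taul {A}; 8:taul {A}.
There are 32 candidate sequences in total.
The sequences that satisfy every rule: A A D A D V A A; A A D A A V A A; A A D D A V A A; A D D A A V A A.
Count = 4.

4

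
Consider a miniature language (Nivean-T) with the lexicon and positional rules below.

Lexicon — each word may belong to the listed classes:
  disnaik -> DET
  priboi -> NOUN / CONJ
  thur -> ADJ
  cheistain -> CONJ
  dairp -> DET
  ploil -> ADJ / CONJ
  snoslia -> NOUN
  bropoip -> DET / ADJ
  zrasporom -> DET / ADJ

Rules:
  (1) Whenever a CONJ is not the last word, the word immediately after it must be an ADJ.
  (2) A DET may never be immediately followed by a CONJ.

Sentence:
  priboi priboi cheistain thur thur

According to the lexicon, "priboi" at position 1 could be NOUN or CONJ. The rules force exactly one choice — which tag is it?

NOUN

Candidates per position — 1:priboi {NOUN,CONJ}; 2:priboi {NOUN,CONJ}; 3:cheistain {CONJ}; 4:thur {ADJ}; 5:thur {ADJ}.
Position 1: CONJ is ruled out by rule 1; that leaves NOUN.
Position 2: CONJ is ruled out by rule 1; that leaves NOUN.
The only consistent sequence is: NOUN NOUN CONJ ADJ ADJ.
Rule-by-rule: rule 1 ✓; rule 2 ✓.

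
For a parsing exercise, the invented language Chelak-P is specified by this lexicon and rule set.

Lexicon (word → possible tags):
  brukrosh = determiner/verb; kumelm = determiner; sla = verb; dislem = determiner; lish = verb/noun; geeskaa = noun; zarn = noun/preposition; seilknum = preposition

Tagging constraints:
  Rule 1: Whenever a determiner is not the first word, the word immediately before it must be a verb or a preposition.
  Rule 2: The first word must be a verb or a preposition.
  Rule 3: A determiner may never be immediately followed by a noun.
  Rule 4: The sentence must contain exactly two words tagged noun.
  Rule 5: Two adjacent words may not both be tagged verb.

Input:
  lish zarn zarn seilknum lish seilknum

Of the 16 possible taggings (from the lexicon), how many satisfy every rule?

Candidates per position — 1:lish {verb,noun}; 2:zarn {noun,preposition}; 3:zarn {noun,preposition}; 4:seilknum {preposition}; 5:lish {verb,noun}; 6:seilknum {preposition}.
There are 16 candidate sequences in total.
The sequences that satisfy every rule: verb noun noun preposition verb preposition; verb noun preposition preposition noun preposition; verb preposition noun preposition noun preposition.
Count = 3.

3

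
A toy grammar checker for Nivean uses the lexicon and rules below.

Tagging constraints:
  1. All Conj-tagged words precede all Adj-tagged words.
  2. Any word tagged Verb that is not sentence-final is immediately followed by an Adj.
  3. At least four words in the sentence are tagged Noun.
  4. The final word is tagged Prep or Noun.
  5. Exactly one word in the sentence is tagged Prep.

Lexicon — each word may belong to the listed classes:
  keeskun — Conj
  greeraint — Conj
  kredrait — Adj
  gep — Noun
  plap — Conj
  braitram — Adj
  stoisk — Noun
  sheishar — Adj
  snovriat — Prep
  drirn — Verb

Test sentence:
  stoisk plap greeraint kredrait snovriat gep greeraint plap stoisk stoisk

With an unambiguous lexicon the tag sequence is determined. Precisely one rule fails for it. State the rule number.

1

Fixed tagging: Noun Conj Conj Adj Prep Noun Conj Conj Noun Noun.
Rule check: R1 violated, R2 holds, R3 holds, R4 holds, R5 holds.
Only rule 1 fails.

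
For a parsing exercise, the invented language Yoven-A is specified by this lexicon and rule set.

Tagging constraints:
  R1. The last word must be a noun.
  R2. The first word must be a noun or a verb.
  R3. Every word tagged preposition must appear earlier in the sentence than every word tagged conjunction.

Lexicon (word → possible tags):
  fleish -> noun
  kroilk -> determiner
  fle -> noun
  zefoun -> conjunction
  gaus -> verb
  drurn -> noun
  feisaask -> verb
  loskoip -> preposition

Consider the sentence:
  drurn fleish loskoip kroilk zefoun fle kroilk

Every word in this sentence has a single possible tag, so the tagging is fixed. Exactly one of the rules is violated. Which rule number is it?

Fixed tagging: noun noun preposition determiner conjunction noun determiner.
Applying the rules: R1 fail, R2 pass, R3 pass.
Only rule 1 fails.

1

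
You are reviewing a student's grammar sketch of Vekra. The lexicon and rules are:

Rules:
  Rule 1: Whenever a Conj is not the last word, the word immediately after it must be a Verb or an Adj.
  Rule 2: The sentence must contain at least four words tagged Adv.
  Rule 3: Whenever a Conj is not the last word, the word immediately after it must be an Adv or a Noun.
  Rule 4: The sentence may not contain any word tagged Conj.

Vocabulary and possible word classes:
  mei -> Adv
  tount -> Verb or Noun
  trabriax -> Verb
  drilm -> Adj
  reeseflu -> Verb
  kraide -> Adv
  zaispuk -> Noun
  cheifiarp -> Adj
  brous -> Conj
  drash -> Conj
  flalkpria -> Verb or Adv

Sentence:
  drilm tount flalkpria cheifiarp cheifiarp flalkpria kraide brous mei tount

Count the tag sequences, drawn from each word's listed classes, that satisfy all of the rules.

Candidates per position — 1:drilm {Adj}; 2:tount {Verb,Noun}; 3:flalkpria {Verb,Adv}; 4:cheifiarp {Adj}; 5:cheifiarp {Adj}; 6:flalkpria {Verb,Adv}; 7:kraide {Adv}; 8:brous {Conj}; 9:mei {Adv}; 10:tount {Verb,Noun}.
There are 16 candidate sequences in total.
Rule 1 cannot be satisfied by any choice of tags from the lexicon.
So there is no consistent tagging.
Count = 0.

0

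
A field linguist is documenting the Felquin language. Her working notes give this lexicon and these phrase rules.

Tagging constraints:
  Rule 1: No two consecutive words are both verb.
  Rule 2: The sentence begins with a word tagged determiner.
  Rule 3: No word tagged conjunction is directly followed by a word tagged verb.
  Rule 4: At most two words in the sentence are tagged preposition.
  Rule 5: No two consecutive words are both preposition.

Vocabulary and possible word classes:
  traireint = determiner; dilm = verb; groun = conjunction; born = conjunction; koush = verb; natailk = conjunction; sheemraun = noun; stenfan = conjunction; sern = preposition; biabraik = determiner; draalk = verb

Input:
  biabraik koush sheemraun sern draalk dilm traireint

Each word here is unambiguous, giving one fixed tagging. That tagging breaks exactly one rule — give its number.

Fixed tagging: determiner verb noun preposition verb verb determiner.
Applying the rules: R1 violated, R2 holds, R3 holds, R4 holds, R5 holds.
Only rule 1 fails.

1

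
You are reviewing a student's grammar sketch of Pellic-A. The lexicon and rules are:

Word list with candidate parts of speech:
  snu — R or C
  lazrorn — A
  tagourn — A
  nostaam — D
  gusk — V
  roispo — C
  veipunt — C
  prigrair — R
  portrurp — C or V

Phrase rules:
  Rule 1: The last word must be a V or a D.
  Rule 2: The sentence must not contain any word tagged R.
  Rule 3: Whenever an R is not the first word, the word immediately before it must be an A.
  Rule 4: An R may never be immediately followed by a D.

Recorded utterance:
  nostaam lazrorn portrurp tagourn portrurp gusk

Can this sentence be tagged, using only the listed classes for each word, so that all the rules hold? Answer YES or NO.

YES

Candidates per position — 1:nostaam {D}; 2:lazrorn {A}; 3:portrurp {C,V}; 4:tagourn {A}; 5:portrurp {C,V}; 6:gusk {V}.
One satisfying assignment: D A C A C V.
Rule-by-rule: rule 1 ok; rule 2 ok; rule 3 ok; rule 4 ok.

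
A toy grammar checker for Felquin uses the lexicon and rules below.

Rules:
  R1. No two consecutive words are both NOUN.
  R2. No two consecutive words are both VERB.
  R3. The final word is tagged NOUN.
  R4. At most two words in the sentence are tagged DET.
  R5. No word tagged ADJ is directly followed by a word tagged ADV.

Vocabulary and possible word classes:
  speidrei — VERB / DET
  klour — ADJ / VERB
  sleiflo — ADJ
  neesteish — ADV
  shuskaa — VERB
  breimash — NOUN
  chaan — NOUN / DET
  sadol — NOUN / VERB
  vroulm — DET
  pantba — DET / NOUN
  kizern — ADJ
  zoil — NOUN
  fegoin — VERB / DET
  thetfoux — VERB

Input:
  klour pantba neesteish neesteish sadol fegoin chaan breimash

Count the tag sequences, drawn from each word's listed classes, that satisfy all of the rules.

Candidates per position — 1:klour {ADJ,VERB}; 2:pantba {DET,NOUN}; 3:neesteish {ADV}; 4:neesteish {ADV}; 5:sadol {NOUN,VERB}; 6:fegoin {VERB,DET}; 7:chaan {NOUN,DET}; 8:breimash {NOUN}.
There are 32 candidate sequences in total.
Checking each against the rules leaves 8 sequences.
Count = 8.

8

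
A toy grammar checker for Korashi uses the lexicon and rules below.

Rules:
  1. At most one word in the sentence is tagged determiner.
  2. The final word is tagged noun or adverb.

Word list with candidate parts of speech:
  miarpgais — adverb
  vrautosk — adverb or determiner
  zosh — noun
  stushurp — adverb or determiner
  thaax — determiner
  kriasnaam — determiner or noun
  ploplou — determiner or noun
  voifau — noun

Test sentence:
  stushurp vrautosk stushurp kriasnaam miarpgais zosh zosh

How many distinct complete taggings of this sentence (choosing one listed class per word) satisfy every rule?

Candidates per position — 1:stushurp {adverb,determiner}; 2:vrautosk {adverb,determiner}; 3:stushurp {adverb,determiner}; 4:kriasnaam {determiner,noun}; 5:miarpgais {adverb}; 6:zosh {noun}; 7:zosh {noun}.
There are 16 candidate sequences in total.
The sequences that satisfy every rule: adverb adverb adverb determiner adverb noun noun; adverb adverb adverb noun adverb noun noun; adverb adverb determiner noun adverb noun noun; adverb determiner adverb noun adverb noun noun; determiner adverb adverb noun adverb noun noun.
Count = 5.

5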